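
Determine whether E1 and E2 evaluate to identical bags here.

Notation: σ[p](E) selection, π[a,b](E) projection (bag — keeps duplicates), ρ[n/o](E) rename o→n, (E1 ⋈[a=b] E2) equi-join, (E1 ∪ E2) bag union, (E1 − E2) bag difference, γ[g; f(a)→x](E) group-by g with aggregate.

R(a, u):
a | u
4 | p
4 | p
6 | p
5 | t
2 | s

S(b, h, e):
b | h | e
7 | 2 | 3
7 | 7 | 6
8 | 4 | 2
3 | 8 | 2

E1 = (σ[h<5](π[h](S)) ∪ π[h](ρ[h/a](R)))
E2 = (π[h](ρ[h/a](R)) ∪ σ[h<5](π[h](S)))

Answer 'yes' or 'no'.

E1 per-node cardinality:
  S → 4
  π[h](S) → 4
  σ[h<5](π[h](S)) → 2
  R → 5
  ρ[h/a](R) → 5
  π[h](ρ[h/a](R)) → 5
  (σ[h<5](π[h](S)) ∪ π[h](ρ[h/a](R))) → 7
E2 per-node cardinality:
  R → 5
  ρ[h/a](R) → 5
  π[h](ρ[h/a](R)) → 5
  S → 4
  π[h](S) → 4
  σ[h<5](π[h](S)) → 2
  (π[h](ρ[h/a](R)) ∪ σ[h<5](π[h](S))) → 7

E1 and E2 produce the same multiset:
h
2
2
4
4
4
5
6

yes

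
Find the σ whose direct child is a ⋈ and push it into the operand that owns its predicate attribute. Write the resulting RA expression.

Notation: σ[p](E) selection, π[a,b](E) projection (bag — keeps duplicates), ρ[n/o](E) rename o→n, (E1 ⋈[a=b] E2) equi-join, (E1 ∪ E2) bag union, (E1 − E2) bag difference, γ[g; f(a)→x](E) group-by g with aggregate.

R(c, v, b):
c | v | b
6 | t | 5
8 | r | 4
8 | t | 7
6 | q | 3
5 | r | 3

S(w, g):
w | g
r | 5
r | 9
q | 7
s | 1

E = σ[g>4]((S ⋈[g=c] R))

σ filters on g, owned by the left side.
E' = (σ[g>4](S) ⋈[g=c] R)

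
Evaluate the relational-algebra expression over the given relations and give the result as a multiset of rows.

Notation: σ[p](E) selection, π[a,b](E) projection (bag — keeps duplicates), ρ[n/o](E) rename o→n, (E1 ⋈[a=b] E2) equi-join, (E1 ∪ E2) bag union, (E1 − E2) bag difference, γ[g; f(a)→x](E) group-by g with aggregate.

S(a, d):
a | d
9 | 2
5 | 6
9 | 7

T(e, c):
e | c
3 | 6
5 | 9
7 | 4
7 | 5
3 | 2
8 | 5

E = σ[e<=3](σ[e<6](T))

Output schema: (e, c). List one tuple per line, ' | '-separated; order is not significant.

Subexpression sizes:
  T → 6
  σ[e<6](T) → 3
  σ[e<=3](σ[e<6](T)) → 2

== RESULT ==
e | c
3 | 2
3 | 6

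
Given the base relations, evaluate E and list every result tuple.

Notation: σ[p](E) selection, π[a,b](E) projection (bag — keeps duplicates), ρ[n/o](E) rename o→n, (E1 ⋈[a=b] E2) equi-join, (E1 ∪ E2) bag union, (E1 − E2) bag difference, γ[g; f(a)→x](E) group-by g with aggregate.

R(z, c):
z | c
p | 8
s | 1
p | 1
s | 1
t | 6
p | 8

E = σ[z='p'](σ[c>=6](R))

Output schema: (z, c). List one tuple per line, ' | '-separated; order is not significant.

Subexpression sizes:
  R → 6
  σ[c>=6](R) → 3
  σ[z='p'](σ[c>=6](R)) → 2

== RESULT ==
z | c
p | 8
p | 8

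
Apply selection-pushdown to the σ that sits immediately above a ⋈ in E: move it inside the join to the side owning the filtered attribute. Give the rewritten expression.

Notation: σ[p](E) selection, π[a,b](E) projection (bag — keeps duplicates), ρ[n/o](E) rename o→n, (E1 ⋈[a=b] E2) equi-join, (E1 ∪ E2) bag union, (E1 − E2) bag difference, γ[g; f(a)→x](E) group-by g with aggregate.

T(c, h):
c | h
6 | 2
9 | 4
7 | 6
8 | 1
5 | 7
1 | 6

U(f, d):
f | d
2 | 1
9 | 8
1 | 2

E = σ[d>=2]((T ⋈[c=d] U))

σ filters on d, owned by the right side.
E' = (T ⋈[c=d] σ[d>=2](U))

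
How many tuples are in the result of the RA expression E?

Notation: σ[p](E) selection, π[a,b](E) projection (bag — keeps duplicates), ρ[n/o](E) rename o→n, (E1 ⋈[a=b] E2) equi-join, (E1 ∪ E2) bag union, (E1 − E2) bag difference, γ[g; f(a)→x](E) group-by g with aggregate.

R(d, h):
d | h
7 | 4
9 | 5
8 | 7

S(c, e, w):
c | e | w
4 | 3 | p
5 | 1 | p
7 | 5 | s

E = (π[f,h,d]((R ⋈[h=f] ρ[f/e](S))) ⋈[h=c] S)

Stepwise |·|:
  R → 3
  S → 3
  ρ[f/e](S) → 3
  (R ⋈[h=f] ρ[f/e](S)) → 1
  π[f,h,d]((R ⋈[h=f] ρ[f/e](S))) → 1
  S → 3
  (π[f,h,d]((R ⋈[h=f] ρ[f/e](S))) ⋈[h=c] S) → 1

|E| = 1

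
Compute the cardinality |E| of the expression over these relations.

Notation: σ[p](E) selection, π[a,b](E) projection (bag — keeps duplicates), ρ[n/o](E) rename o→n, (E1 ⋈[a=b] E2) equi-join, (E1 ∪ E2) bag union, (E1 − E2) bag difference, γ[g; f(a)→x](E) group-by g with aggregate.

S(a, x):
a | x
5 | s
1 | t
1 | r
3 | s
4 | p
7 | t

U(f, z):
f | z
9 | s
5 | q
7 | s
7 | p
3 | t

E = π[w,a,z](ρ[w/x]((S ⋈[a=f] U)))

Row counts bottom-up:
  S → 6
  U → 5
  (S ⋈[a=f] U) → 4
  ρ[w/x]((S ⋈[a=f] U)) → 4
  π[w,a,z](ρ[w/x]((S ⋈[a=f] U))) → 4

|E| = 4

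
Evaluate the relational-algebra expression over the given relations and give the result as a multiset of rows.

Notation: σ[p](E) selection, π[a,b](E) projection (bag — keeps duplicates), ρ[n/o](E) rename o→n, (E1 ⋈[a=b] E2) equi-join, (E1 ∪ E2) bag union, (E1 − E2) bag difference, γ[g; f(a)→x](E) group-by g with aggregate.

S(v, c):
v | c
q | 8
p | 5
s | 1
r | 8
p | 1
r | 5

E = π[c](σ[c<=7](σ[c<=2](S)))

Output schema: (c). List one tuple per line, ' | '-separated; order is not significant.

Stepwise |·|:
  S → 6
  σ[c<=2](S) → 2
  σ[c<=7](σ[c<=2](S)) → 2
  π[c](σ[c<=7](σ[c<=2](S))) → 2

== RESULT ==
c
1
1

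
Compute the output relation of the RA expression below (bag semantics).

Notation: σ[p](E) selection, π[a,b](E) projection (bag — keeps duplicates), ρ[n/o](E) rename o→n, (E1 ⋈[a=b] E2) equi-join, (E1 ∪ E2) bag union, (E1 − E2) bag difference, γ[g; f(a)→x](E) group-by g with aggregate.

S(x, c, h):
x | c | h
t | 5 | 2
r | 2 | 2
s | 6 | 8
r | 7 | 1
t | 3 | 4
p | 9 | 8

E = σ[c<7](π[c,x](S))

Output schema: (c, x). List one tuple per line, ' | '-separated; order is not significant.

Subexpression sizes:
  S → 6
  π[c,x](S) → 6
  σ[c<7](π[c,x](S)) → 4

== RESULT ==
c | x
2 | r
3 | t
5 | t
6 | s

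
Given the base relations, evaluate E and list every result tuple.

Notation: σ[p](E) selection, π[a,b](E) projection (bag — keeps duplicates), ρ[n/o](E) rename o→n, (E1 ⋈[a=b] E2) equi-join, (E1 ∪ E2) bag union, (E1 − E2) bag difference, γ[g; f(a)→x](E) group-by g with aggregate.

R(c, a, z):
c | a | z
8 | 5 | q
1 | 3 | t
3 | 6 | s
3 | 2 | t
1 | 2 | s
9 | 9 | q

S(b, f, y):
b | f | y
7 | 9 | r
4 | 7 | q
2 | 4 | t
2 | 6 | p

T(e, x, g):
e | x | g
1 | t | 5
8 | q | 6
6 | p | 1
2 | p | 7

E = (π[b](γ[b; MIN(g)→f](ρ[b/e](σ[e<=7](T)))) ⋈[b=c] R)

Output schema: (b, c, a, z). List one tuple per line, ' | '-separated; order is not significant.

Per-node cardinality:
  T → 4
  σ[e<=7](T) → 3
  ρ[b/e](σ[e<=7](T)) → 3
  γ[b; MIN(g)→f](ρ[b/e](σ[e<=7](T))) → 3
  π[b](γ[b; MIN(g)→f](ρ[b/e](σ[e<=7](T)))) → 3
  R → 6
  (π[b](γ[b; MIN(g)→f](ρ[b/e](σ[e<=7](T)))) ⋈[b=c] R) → 2

== RESULT ==
b | c | a | z
1 | 1 | 2 | s
1 | 1 | 3 | t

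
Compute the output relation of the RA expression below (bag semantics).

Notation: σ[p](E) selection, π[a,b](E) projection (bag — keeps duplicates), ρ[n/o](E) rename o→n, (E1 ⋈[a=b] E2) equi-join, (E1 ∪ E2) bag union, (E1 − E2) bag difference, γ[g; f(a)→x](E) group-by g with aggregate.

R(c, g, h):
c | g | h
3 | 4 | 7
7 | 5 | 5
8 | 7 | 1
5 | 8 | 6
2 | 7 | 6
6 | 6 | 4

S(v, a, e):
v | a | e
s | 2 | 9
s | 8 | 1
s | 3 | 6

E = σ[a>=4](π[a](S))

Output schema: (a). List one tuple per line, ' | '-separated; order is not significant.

Row counts bottom-up:
  S → 3
  π[a](S) → 3
  σ[a>=4](π[a](S)) → 1

== RESULT ==
a
8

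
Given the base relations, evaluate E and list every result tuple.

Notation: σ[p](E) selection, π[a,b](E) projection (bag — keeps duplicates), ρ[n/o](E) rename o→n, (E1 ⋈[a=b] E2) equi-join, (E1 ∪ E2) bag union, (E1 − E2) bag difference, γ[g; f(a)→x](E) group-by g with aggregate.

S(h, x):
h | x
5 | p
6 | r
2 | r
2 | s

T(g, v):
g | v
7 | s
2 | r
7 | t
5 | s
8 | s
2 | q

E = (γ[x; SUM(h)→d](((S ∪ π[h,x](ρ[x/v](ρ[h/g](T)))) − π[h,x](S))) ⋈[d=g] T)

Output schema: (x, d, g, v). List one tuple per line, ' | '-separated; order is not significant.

Per-node cardinality:
  S → 4
  T → 6
  ρ[h/g](T) → 6
  ρ[x/v](ρ[h/g](T)) → 6
  π[h,x](ρ[x/v](ρ[h/g](T))) → 6
  (S ∪ π[h,x](ρ[x/v](ρ[h/g](T)))) → 10
  S → 4
  π[h,x](S) → 4
  ((S ∪ π[h,x](ρ[x/v](ρ[h/g](T)))) − π[h,x](S)) → 6
  γ[x; SUM(h)→d](((S ∪ π[h,x](ρ[x/v](ρ[h/g](T)))) − π[h,x](S))) → 4
  T → 6
  (γ[x; SUM(h)→d](((S ∪ π[h,x](ρ[x/v](ρ[h/g](T)))) − π[h,x](S))) ⋈[d=g] T) → 6

== RESULT ==
x | d | g | v
q | 2 | 2 | q
q | 2 | 2 | r
r | 2 | 2 | q
r | 2 | 2 | r
t | 7 | 7 | s
t | 7 | 7 | t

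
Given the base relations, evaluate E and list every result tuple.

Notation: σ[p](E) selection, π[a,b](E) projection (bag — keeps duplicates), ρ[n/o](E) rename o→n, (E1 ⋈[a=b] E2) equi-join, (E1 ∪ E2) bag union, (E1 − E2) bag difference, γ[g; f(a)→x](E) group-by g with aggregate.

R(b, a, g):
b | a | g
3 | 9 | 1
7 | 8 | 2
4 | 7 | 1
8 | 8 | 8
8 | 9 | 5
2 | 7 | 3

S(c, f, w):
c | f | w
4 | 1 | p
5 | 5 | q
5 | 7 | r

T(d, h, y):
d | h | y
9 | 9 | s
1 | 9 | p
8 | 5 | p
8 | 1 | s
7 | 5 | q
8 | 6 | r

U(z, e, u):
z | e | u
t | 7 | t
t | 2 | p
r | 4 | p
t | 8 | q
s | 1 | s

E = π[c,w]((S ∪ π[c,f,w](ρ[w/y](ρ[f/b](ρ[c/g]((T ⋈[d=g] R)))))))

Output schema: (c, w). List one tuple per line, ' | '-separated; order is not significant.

Row counts bottom-up:
  S → 3
  T → 6
  R → 6
  (T ⋈[d=g] R) → 5
  ρ[c/g]((T ⋈[d=g] R)) → 5
  ρ[f/b](ρ[c/g]((T ⋈[d=g] R))) → 5
  ρ[w/y](ρ[f/b](ρ[c/g]((T ⋈[d=g] R)))) → 5
  π[c,f,w](ρ[w/y](ρ[f/b](ρ[c/g]((T ⋈[d=g] R))))) → 5
  (S ∪ π[c,f,w](ρ[w/y](ρ[f/b](ρ[c/g]((T ⋈[d=g] R)))))) → 8
  π[c,w]((S ∪ π[c,f,w](ρ[w/y](ρ[f/b](ρ[c/g]((T ⋈[d=g] R))))))) → 8

== RESULT ==
c | w
1 | p
1 | p
4 | p
5 | q
5 | r
8 | p
8 | r
8 | s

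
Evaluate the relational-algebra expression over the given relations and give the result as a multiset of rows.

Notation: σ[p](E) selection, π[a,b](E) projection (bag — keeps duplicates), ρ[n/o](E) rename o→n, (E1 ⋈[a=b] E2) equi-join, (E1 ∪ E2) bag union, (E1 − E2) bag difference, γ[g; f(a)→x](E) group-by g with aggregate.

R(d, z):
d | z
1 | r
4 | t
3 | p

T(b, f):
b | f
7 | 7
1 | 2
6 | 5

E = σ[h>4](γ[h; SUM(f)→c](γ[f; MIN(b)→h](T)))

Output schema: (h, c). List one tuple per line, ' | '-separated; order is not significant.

Subexpression sizes:
  T → 3
  γ[f; MIN(b)→h](T) → 3
  γ[h; SUM(f)→c](γ[f; MIN(b)→h](T)) → 3
  σ[h>4](γ[h; SUM(f)→c](γ[f; MIN(b)→h](T))) → 2

== RESULT ==
h | c
6 | 5
7 | 7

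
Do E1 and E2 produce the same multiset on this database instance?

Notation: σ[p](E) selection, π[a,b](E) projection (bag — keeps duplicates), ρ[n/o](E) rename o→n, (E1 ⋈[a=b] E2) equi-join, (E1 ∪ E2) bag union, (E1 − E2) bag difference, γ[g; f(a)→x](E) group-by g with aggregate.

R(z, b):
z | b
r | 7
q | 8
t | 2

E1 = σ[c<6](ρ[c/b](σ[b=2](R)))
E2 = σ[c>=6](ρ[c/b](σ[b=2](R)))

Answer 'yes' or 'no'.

E1 stepwise |·|:
  R → 3
  σ[b=2](R) → 1
  ρ[c/b](σ[b=2](R)) → 1
  σ[c<6](ρ[c/b](σ[b=2](R))) → 1
E2 stepwise |·|:
  R → 3
  σ[b=2](R) → 1
  ρ[c/b](σ[b=2](R)) → 1
  σ[c>=6](ρ[c/b](σ[b=2](R))) → 0

E1 result:
z | c
t | 2
E2 result:
z | c
(0 rows)
Witness: ('t', 2) appears 1× in E1 but 0× in E2.

no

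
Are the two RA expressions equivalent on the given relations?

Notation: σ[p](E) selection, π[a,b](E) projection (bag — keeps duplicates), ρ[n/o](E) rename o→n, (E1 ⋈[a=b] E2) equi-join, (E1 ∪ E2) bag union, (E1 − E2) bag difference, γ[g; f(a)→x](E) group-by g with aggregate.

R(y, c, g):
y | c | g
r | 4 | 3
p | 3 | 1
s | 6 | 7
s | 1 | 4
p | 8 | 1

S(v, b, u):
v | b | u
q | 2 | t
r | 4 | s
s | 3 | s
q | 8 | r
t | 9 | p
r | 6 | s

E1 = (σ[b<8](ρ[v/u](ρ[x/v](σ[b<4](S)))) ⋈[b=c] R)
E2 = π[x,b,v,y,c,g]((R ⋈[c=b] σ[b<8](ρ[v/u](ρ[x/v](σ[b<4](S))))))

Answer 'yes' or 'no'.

E1 subexpression sizes:
  S → 6
  σ[b<4](S) → 2
  ρ[x/v](σ[b<4](S)) → 2
  ρ[v/u](ρ[x/v](σ[b<4](S))) → 2
  σ[b<8](ρ[v/u](ρ[x/v](σ[b<4](S)))) → 2
  R → 5
  (σ[b<8](ρ[v/u](ρ[x/v](σ[b<4](S)))) ⋈[b=c] R) → 1
E2 subexpression sizes:
  R → 5
  S → 6
  σ[b<4](S) → 2
  ρ[x/v](σ[b<4](S)) → 2
  ρ[v/u](ρ[x/v](σ[b<4](S))) → 2
  σ[b<8](ρ[v/u](ρ[x/v](σ[b<4](S)))) → 2
  (R ⋈[c=b] σ[b<8](ρ[v/u](ρ[x/v](σ[b<4](S))))) → 1
  π[x,b,v,y,c,g]((R ⋈[c=b] σ[b<8](ρ[v/u](ρ[x/v](σ[b<4](S)))))) → 1

E1 and E2 produce the same multiset:
x | b | v | y | c | g
s | 3 | s | p | 3 | 1

yes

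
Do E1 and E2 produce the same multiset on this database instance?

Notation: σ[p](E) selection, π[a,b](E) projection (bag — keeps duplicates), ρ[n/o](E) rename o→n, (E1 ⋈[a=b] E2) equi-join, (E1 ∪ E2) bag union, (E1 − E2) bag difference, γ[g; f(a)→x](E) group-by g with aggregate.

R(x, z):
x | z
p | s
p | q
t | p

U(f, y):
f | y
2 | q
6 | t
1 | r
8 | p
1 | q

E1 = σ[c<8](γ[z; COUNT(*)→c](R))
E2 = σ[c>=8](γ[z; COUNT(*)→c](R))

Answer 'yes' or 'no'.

E1 row counts bottom-up:
  R → 3
  γ[z; COUNT(*)→c](R) → 3
  σ[c<8](γ[z; COUNT(*)→c](R)) → 3
E2 row counts bottom-up:
  R → 3
  γ[z; COUNT(*)→c](R) → 3
  σ[c>=8](γ[z; COUNT(*)→c](R)) → 0

E1 result:
z | c
p | 1
q | 1
s | 1
E2 result:
z | c
(0 rows)
Witness: ('s', 1) appears 1× in E1 but 0× in E2.

no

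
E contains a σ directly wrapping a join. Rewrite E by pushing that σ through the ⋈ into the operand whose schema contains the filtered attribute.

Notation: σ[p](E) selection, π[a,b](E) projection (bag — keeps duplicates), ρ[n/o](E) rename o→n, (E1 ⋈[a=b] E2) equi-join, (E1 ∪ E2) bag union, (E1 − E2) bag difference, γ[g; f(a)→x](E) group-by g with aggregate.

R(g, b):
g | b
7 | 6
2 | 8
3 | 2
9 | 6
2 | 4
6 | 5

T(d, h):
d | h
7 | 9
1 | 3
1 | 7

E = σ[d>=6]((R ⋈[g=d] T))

σ filters on d, owned by the right side.
E' = (R ⋈[g=d] σ[d>=6](T))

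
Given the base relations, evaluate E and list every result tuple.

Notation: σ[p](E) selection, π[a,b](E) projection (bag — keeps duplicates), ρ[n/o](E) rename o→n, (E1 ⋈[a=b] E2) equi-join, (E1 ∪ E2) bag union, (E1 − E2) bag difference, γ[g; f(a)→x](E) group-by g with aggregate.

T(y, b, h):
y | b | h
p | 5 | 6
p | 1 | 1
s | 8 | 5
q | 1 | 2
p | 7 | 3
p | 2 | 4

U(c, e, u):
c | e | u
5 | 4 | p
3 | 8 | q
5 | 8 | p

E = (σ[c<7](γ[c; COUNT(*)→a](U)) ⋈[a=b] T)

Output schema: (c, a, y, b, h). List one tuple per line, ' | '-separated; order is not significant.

Per-node cardinality:
  U → 3
  γ[c; COUNT(*)→a](U) → 2
  σ[c<7](γ[c; COUNT(*)→a](U)) → 2
  T → 6
  (σ[c<7](γ[c; COUNT(*)→a](U)) ⋈[a=b] T) → 3

== RESULT ==
c | a | y | b | h
3 | 1 | p | 1 | 1
3 | 1 | q | 1 | 2
5 | 2 | p | 2 | 4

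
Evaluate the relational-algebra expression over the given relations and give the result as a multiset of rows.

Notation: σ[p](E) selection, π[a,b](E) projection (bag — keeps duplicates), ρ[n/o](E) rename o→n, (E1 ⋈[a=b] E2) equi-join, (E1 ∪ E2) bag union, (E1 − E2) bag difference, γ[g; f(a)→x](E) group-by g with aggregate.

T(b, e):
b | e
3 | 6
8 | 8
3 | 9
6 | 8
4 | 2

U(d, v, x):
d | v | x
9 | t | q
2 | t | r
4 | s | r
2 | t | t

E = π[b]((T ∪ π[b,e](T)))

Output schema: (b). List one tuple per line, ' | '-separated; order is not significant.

Row counts bottom-up:
  T → 5
  T → 5
  π[b,e](T) → 5
  (T ∪ π[b,e](T)) → 10
  π[b]((T ∪ π[b,e](T))) → 10

== RESULT ==
b
3
3
3
3
4
4
6
6
8
8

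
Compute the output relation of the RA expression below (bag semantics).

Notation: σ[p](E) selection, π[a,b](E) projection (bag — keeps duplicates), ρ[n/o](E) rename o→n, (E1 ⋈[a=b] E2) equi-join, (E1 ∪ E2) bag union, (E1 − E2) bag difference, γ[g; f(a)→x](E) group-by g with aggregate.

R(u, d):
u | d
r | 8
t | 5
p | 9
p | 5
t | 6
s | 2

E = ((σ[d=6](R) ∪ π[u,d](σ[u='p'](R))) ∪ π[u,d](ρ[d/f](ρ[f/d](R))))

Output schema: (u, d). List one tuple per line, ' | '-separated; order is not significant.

Per-node cardinality:
  R → 6
  σ[d=6](R) → 1
  R → 6
  σ[u='p'](R) → 2
  π[u,d](σ[u='p'](R)) → 2
  (σ[d=6](R) ∪ π[u,d](σ[u='p'](R))) → 3
  R → 6
  ρ[f/d](R) → 6
  ρ[d/f](ρ[f/d](R)) → 6
  π[u,d](ρ[d/f](ρ[f/d](R))) → 6
  ((σ[d=6](R) ∪ π[u,d](σ[u='p'](R))) ∪ π[u,d](ρ[d/f](ρ[f/d](R)))) → 9

== RESULT ==
u | d
p | 5
p | 5
p | 9
p | 9
r | 8
s | 2
t | 5
t | 6
t | 6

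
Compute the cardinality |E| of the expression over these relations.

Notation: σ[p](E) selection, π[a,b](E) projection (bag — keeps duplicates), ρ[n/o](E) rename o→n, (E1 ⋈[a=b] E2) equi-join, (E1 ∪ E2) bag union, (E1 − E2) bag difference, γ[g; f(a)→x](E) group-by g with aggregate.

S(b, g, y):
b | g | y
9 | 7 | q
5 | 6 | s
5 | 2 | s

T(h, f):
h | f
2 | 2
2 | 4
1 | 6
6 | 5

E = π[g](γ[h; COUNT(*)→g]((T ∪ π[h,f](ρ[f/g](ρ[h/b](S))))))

Subexpression sizes:
  T → 4
  S → 3
  ρ[h/b](S) → 3
  ρ[f/g](ρ[h/b](S)) → 3
  π[h,f](ρ[f/g](ρ[h/b](S))) → 3
  (T ∪ π[h,f](ρ[f/g](ρ[h/b](S)))) → 7
  γ[h; COUNT(*)→g]((T ∪ π[h,f](ρ[f/g](ρ[h/b](S))))) → 5
  π[g](γ[h; COUNT(*)→g]((T ∪ π[h,f](ρ[f/g](ρ[h/b](S)))))) → 5

|E| = 5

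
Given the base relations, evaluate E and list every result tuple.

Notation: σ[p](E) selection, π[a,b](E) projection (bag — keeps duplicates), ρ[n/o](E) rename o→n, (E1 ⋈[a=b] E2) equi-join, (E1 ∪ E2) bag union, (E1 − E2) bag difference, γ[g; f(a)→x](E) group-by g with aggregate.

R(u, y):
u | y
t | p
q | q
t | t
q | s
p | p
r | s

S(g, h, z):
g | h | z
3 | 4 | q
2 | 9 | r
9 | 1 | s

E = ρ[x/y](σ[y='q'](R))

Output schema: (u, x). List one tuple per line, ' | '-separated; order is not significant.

Stepwise |·|:
  R → 6
  σ[y='q'](R) → 1
  ρ[x/y](σ[y='q'](R)) → 1

== RESULT ==
u | x
q | q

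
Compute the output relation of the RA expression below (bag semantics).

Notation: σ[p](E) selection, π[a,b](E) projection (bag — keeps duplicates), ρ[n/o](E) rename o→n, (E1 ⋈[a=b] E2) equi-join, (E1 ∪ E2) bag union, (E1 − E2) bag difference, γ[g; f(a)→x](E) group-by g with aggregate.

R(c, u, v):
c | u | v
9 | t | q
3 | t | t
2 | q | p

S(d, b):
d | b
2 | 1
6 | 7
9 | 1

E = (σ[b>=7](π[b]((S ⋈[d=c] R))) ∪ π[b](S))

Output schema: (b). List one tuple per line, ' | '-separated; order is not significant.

Stepwise |·|:
  S → 3
  R → 3
  (S ⋈[d=c] R) → 2
  π[b]((S ⋈[d=c] R)) → 2
  σ[b>=7](π[b]((S ⋈[d=c] R))) → 0
  S → 3
  π[b](S) → 3
  (σ[b>=7](π[b]((S ⋈[d=c] R))) ∪ π[b](S)) → 3

== RESULT ==
b
1
1
7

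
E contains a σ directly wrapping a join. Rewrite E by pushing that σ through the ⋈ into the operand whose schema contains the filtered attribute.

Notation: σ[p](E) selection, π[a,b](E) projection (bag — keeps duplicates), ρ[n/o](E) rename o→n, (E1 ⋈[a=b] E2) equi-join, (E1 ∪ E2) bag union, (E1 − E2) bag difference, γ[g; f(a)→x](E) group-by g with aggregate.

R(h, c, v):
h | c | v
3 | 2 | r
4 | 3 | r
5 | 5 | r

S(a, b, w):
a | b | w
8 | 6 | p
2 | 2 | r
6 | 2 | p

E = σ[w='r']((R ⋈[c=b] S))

σ filters on w, owned by the right side.
E' = (R ⋈[c=b] σ[w='r'](S))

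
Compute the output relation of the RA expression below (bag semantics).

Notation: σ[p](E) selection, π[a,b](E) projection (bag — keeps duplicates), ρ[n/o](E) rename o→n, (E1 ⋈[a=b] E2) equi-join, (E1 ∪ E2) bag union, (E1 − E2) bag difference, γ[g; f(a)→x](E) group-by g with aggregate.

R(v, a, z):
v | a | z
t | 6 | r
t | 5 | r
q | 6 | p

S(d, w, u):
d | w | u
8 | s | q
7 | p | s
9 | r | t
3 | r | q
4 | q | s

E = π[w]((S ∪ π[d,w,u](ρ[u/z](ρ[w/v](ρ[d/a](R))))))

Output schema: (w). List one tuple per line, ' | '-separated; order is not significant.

Stepwise |·|:
  S → 5
  R → 3
  ρ[d/a](R) → 3
  ρ[w/v](ρ[d/a](R)) → 3
  ρ[u/z](ρ[w/v](ρ[d/a](R))) → 3
  π[d,w,u](ρ[u/z](ρ[w/v](ρ[d/a](R)))) → 3
  (S ∪ π[d,w,u](ρ[u/z](ρ[w/v](ρ[d/a](R))))) → 8
  π[w]((S ∪ π[d,w,u](ρ[u/z](ρ[w/v](ρ[d/a](R)))))) → 8

== RESULT ==
w
p
q
q
r
r
s
t
t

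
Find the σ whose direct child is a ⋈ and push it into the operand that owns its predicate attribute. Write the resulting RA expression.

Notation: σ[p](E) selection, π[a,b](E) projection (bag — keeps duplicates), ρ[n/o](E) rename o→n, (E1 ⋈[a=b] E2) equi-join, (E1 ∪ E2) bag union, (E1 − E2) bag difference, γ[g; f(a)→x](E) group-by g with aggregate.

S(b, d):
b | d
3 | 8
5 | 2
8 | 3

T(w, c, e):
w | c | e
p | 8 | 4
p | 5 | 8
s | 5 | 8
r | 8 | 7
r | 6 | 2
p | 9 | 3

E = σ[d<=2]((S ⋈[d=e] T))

σ filters on d, owned by the left side.
E' = (σ[d<=2](S) ⋈[d=e] T)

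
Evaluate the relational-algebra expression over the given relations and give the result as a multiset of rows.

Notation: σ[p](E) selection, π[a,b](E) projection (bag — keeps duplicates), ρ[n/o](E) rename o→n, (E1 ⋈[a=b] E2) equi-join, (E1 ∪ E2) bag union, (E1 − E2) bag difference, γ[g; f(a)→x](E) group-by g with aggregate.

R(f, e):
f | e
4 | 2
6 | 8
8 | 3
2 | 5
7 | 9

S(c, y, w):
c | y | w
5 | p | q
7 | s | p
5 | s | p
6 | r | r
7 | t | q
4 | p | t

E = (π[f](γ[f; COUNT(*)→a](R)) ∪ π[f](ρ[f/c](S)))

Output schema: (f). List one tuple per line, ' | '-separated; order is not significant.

Stepwise |·|:
  R → 5
  γ[f; COUNT(*)→a](R) → 5
  π[f](γ[f; COUNT(*)→a](R)) → 5
  S → 6
  ρ[f/c](S) → 6
  π[f](ρ[f/c](S)) → 6
  (π[f](γ[f; COUNT(*)→a](R)) ∪ π[f](ρ[f/c](S))) → 11

== RESULT ==
f
2
4
4
5
5
6
6
7
7
7
8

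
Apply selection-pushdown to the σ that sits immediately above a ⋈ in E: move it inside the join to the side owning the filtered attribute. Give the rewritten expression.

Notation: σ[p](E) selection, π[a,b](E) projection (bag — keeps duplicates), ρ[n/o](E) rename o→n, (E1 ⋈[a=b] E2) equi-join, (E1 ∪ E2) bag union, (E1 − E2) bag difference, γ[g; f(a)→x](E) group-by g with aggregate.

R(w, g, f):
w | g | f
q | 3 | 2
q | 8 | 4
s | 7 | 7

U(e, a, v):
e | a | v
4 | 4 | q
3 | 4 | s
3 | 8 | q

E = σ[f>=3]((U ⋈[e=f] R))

σ filters on f, owned by the right side.
E' = (U ⋈[e=f] σ[f>=3](R))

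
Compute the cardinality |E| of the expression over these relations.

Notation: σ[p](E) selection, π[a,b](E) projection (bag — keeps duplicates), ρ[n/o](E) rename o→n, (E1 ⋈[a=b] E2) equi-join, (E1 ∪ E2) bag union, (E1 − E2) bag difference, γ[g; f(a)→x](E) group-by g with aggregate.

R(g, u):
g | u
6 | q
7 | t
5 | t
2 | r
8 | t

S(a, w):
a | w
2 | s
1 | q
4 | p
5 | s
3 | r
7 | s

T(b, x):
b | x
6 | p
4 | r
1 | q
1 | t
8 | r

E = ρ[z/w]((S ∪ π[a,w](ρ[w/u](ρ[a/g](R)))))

Row counts bottom-up:
  S → 6
  R → 5
  ρ[a/g](R) → 5
  ρ[w/u](ρ[a/g](R)) → 5
  π[a,w](ρ[w/u](ρ[a/g](R))) → 5
  (S ∪ π[a,w](ρ[w/u](ρ[a/g](R)))) → 11
  ρ[z/w]((S ∪ π[a,w](ρ[w/u](ρ[a/g](R))))) → 11

|E| = 11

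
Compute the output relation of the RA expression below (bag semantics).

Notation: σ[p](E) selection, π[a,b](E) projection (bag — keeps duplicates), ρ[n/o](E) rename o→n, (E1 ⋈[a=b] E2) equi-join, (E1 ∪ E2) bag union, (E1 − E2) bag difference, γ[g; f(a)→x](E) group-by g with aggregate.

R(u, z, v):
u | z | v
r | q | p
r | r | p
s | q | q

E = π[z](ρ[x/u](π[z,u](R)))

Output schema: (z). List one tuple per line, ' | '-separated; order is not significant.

Subexpression sizes:
  R → 3
  π[z,u](R) → 3
  ρ[x/u](π[z,u](R)) → 3
  π[z](ρ[x/u](π[z,u](R))) → 3

== RESULT ==
z
q
q
r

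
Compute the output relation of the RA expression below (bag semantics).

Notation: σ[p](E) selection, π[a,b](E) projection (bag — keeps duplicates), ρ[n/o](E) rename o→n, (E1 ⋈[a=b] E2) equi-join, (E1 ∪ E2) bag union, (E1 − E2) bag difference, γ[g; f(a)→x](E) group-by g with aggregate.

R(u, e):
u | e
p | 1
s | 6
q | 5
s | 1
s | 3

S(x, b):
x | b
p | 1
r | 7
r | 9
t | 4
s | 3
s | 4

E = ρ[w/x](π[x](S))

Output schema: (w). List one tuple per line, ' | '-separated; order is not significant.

Row counts bottom-up:
  S → 6
  π[x](S) → 6
  ρ[w/x](π[x](S)) → 6

== RESULT ==
w
p
r
r
s
s
t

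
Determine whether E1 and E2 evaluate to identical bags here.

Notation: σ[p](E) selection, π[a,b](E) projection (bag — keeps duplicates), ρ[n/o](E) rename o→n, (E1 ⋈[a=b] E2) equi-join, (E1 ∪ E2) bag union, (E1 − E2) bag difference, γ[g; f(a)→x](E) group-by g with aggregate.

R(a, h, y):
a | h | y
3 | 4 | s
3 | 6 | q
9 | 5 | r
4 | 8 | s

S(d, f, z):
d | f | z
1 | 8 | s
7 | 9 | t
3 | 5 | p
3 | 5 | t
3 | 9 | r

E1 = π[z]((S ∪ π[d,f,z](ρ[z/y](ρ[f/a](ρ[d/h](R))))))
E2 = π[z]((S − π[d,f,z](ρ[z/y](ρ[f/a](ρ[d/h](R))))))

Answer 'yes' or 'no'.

E1 row counts bottom-up:
  S → 5
  R → 4
  ρ[d/h](R) → 4
  ρ[f/a](ρ[d/h](R)) → 4
  ρ[z/y](ρ[f/a](ρ[d/h](R))) → 4
  π[d,f,z](ρ[z/y](ρ[f/a](ρ[d/h](R)))) → 4
  (S ∪ π[d,f,z](ρ[z/y](ρ[f/a](ρ[d/h](R))))) → 9
  π[z]((S ∪ π[d,f,z](ρ[z/y](ρ[f/a](ρ[d/h](R)))))) → 9
E2 row counts bottom-up:
  S → 5
  R → 4
  ρ[d/h](R) → 4
  ρ[f/a](ρ[d/h](R)) → 4
  ρ[z/y](ρ[f/a](ρ[d/h](R))) → 4
  π[d,f,z](ρ[z/y](ρ[f/a](ρ[d/h](R)))) → 4
  (S − π[d,f,z](ρ[z/y](ρ[f/a](ρ[d/h](R))))) → 5
  π[z]((S − π[d,f,z](ρ[z/y](ρ[f/a](ρ[d/h](R)))))) → 5

E1 result:
z
p
q
r
r
s
s
s
t
t
E2 result:
z
p
r
s
t
t
Witness: ('q',) appears 1× in E1 but 0× in E2.

no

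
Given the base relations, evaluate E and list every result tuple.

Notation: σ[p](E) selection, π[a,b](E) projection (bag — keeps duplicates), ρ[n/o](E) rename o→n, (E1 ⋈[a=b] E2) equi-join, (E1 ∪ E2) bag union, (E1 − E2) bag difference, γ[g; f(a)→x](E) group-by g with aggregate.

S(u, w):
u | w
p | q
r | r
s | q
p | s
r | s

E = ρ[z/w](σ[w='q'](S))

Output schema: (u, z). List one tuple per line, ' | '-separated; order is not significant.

Subexpression sizes:
  S → 5
  σ[w='q'](S) → 2
  ρ[z/w](σ[w='q'](S)) → 2

== RESULT ==
u | z
p | q
s | q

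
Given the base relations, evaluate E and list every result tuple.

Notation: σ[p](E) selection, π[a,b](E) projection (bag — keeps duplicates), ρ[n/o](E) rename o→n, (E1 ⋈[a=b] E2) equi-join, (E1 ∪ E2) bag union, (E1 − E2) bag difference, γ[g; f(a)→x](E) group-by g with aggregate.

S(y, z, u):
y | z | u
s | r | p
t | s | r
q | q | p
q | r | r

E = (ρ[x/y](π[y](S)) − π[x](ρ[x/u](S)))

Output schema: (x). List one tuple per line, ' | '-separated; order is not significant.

Stepwise |·|:
  S → 4
  π[y](S) → 4
  ρ[x/y](π[y](S)) → 4
  S → 4
  ρ[x/u](S) → 4
  π[x](ρ[x/u](S)) → 4
  (ρ[x/y](π[y](S)) − π[x](ρ[x/u](S))) → 4

== RESULT ==
x
q
q
s
t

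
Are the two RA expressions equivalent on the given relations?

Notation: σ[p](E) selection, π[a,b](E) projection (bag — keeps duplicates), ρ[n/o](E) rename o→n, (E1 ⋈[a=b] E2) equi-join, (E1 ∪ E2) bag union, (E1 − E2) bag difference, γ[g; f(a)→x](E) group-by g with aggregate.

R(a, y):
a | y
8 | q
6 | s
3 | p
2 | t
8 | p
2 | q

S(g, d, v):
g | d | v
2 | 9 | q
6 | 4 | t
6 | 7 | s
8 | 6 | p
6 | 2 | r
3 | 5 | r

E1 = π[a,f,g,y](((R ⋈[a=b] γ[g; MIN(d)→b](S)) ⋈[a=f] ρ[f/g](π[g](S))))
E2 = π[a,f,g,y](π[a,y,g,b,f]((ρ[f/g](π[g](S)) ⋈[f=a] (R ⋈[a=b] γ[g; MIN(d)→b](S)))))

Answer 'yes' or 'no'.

E1 subexpression sizes:
  R → 6
  S → 6
  γ[g; MIN(d)→b](S) → 4
  (R ⋈[a=b] γ[g; MIN(d)→b](S)) → 3
  S → 6
  π[g](S) → 6
  ρ[f/g](π[g](S)) → 6
  ((R ⋈[a=b] γ[g; MIN(d)→b](S)) ⋈[a=f] ρ[f/g](π[g](S))) → 5
  π[a,f,g,y](((R ⋈[a=b] γ[g; MIN(d)→b](S)) ⋈[a=f] ρ[f/g](π[g](S)))) → 5
E2 subexpression sizes:
  S → 6
  π[g](S) → 6
  ρ[f/g](π[g](S)) → 6
  R → 6
  S → 6
  γ[g; MIN(d)→b](S) → 4
  (R ⋈[a=b] γ[g; MIN(d)→b](S)) → 3
  (ρ[f/g](π[g](S)) ⋈[f=a] (R ⋈[a=b] γ[g; MIN(d)→b](S))) → 5
  π[a,y,g,b,f]((ρ[f/g](π[g](S)) ⋈[f=a] (R ⋈[a=b] γ[g; MIN(d)→b](S)))) → 5
  π[a,f,g,y](π[a,y,g,b,f]((ρ[f/g](π[g](S)) ⋈[f=a] (R ⋈[a=b] γ[g; MIN(d)→b](S))))) → 5

E1 and E2 produce the same multiset:
a | f | g | y
2 | 2 | 6 | q
2 | 2 | 6 | t
6 | 6 | 8 | s
6 | 6 | 8 | s
6 | 6 | 8 | s

yes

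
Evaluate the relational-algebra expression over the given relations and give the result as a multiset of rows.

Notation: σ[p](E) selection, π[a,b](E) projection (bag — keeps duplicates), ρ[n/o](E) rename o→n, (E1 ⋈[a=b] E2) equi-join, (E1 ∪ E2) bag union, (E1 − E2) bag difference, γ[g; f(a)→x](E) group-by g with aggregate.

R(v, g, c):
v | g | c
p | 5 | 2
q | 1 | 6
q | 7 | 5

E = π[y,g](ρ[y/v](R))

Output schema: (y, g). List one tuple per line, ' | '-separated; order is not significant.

Subexpression sizes:
  R → 3
  ρ[y/v](R) → 3
  π[y,g](ρ[y/v](R)) → 3

== RESULT ==
y | g
p | 5
q | 1
q | 7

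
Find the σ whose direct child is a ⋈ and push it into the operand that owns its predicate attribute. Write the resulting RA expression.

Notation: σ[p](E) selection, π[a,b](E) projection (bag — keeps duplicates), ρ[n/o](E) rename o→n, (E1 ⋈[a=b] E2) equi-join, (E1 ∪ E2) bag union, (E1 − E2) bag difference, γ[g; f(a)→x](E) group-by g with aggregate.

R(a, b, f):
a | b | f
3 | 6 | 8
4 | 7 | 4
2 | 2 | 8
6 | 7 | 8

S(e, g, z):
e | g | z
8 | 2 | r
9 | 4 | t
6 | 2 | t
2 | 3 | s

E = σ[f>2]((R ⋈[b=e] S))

σ filters on f, owned by the left side.
E' = (σ[f>2](R) ⋈[b=e] S)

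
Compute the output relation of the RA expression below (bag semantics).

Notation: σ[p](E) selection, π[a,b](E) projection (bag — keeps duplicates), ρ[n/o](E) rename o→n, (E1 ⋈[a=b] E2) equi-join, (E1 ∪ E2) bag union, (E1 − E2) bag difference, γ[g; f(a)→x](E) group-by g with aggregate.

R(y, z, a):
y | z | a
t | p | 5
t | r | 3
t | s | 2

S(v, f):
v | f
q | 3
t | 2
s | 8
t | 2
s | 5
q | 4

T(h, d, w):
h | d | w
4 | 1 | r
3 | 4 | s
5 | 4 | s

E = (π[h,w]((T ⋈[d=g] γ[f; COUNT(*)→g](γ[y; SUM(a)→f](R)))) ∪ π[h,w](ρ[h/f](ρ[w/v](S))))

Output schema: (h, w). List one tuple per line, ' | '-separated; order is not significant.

Subexpression sizes:
  T → 3
  R → 3
  γ[y; SUM(a)→f](R) → 1
  γ[f; COUNT(*)→g](γ[y; SUM(a)→f](R)) → 1
  (T ⋈[d=g] γ[f; COUNT(*)→g](γ[y; SUM(a)→f](R))) → 1
  π[h,w]((T ⋈[d=g] γ[f; COUNT(*)→g](γ[y; SUM(a)→f](R)))) → 1
  S → 6
  ρ[w/v](S) → 6
  ρ[h/f](ρ[w/v](S)) → 6
  π[h,w](ρ[h/f](ρ[w/v](S))) → 6
  (π[h,w]((T ⋈[d=g] γ[f; COUNT(*)→g](γ[y; SUM(a)→f](R)))) ∪ π[h,w](ρ[h/f](ρ[w/v](S)))) → 7

== RESULT ==
h | w
2 | t
2 | t
3 | q
4 | q
4 | r
5 | s
8 | s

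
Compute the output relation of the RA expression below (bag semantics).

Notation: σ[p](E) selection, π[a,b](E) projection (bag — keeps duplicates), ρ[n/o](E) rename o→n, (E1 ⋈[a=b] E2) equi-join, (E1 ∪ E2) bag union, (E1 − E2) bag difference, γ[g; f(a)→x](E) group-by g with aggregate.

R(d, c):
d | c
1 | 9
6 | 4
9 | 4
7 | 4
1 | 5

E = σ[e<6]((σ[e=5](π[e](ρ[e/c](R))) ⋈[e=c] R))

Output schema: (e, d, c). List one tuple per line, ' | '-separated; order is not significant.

Row counts bottom-up:
  R → 5
  ρ[e/c](R) → 5
  π[e](ρ[e/c](R)) → 5
  σ[e=5](π[e](ρ[e/c](R))) → 1
  R → 5
  (σ[e=5](π[e](ρ[e/c](R))) ⋈[e=c] R) → 1
  σ[e<6]((σ[e=5](π[e](ρ[e/c](R))) ⋈[e=c] R)) → 1

== RESULT ==
e | d | c
5 | 1 | 5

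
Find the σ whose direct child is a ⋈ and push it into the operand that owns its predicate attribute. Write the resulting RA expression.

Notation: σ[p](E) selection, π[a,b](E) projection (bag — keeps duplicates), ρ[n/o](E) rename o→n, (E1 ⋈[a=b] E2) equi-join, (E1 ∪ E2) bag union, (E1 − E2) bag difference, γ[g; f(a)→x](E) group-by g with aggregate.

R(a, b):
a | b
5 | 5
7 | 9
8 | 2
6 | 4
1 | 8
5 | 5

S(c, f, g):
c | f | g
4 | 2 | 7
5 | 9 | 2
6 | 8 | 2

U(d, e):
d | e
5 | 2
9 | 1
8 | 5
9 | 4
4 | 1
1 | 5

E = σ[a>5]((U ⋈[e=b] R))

σ filters on a, owned by the right side.
E' = (U ⋈[e=b] σ[a>5](R))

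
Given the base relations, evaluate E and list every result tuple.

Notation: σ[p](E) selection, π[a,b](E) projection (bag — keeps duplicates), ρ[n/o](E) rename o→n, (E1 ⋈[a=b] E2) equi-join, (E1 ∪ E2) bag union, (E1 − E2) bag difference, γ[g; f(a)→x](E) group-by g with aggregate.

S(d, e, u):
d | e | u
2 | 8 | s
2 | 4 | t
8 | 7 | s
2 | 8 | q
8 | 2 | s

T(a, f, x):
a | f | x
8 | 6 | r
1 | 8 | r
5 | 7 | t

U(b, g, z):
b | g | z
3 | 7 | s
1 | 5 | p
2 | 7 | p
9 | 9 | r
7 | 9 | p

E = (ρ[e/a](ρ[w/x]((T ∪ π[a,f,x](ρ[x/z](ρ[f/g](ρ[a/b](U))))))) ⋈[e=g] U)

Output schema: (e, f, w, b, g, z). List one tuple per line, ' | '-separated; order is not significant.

Subexpression sizes:
  T → 3
  U → 5
  ρ[a/b](U) → 5
  ρ[f/g](ρ[a/b](U)) → 5
  ρ[x/z](ρ[f/g](ρ[a/b](U))) → 5
  π[a,f,x](ρ[x/z](ρ[f/g](ρ[a/b](U)))) → 5
  (T ∪ π[a,f,x](ρ[x/z](ρ[f/g](ρ[a/b](U))))) → 8
  ρ[w/x]((T ∪ π[a,f,x](ρ[x/z](ρ[f/g](ρ[a/b](U)))))) → 8
  ρ[e/a](ρ[w/x]((T ∪ π[a,f,x](ρ[x/z](ρ[f/g](ρ[a/b](U))))))) → 8
  U → 5
  (ρ[e/a](ρ[w/x]((T ∪ π[a,f,x](ρ[x/z](ρ[f/g](ρ[a/b](U))))))) ⋈[e=g] U) → 5

== RESULT ==
e | f | w | b | g | z
5 | 7 | t | 1 | 5 | p
7 | 9 | p | 2 | 7 | p
7 | 9 | p | 3 | 7 | s
9 | 9 | r | 7 | 9 | p
9 | 9 | r | 9 | 9 | r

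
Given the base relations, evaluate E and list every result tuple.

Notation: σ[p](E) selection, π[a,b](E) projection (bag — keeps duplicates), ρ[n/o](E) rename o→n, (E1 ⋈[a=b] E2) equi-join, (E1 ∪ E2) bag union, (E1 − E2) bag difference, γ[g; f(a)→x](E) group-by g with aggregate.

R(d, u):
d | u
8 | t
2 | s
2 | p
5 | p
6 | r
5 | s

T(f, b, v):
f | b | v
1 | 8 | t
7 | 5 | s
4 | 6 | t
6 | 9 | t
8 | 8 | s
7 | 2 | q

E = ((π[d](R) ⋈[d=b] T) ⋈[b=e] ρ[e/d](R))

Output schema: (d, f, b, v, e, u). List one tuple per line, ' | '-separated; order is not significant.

Subexpression sizes:
  R → 6
  π[d](R) → 6
  T → 6
  (π[d](R) ⋈[d=b] T) → 7
  R → 6
  ρ[e/d](R) → 6
  ((π[d](R) ⋈[d=b] T) ⋈[b=e] ρ[e/d](R)) → 11

== RESULT ==
d | f | b | v | e | u
2 | 7 | 2 | q | 2 | p
2 | 7 | 2 | q | 2 | p
2 | 7 | 2 | q | 2 | s
2 | 7 | 2 | q | 2 | s
5 | 7 | 5 | s | 5 | p
5 | 7 | 5 | s | 5 | p
5 | 7 | 5 | s | 5 | s
5 | 7 | 5 | s | 5 | s
6 | 4 | 6 | t | 6 | r
8 | 1 | 8 | t | 8 | t
8 | 8 | 8 | s | 8 | t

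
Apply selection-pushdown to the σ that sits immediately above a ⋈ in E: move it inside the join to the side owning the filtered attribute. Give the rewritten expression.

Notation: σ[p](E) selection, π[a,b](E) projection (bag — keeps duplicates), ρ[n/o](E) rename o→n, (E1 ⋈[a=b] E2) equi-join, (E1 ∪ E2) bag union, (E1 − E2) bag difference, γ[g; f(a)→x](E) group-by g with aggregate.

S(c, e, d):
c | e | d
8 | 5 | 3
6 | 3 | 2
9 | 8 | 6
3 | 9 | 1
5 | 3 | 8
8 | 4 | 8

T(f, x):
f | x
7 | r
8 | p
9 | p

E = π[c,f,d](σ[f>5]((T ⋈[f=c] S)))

σ filters on f, owned by the left side.
E' = π[c,f,d]((σ[f>5](T) ⋈[f=c] S))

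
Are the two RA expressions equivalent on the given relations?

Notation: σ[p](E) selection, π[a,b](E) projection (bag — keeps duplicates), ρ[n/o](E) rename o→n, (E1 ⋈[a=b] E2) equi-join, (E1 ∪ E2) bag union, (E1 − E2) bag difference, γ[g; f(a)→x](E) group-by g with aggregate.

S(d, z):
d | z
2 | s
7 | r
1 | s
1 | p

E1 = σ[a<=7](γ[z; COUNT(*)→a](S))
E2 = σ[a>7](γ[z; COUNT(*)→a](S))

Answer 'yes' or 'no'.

E1 subexpression sizes:
  S → 4
  γ[z; COUNT(*)→a](S) → 3
  σ[a<=7](γ[z; COUNT(*)→a](S)) → 3
E2 subexpression sizes:
  S → 4
  γ[z; COUNT(*)→a](S) → 3
  σ[a>7](γ[z; COUNT(*)→a](S)) → 0

E1 result:
z | a
p | 1
r | 1
s | 2
E2 result:
z | a
(0 rows)
Witness: ('r', 1) appears 1× in E1 but 0× in E2.

no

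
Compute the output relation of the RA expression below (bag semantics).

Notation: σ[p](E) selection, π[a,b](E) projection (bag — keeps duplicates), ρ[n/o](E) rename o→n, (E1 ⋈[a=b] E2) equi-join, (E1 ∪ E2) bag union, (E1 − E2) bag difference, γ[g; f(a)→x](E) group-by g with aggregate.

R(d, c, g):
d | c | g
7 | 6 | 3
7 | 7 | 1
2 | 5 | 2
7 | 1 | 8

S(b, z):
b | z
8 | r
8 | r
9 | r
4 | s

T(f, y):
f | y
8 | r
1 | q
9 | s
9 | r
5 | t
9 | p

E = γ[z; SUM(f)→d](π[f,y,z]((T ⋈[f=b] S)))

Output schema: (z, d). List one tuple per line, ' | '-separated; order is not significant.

Per-node cardinality:
  T → 6
  S → 4
  (T ⋈[f=b] S) → 5
  π[f,y,z]((T ⋈[f=b] S)) → 5
  γ[z; SUM(f)→d](π[f,y,z]((T ⋈[f=b] S))) → 1

== RESULT ==
z | d
r | 43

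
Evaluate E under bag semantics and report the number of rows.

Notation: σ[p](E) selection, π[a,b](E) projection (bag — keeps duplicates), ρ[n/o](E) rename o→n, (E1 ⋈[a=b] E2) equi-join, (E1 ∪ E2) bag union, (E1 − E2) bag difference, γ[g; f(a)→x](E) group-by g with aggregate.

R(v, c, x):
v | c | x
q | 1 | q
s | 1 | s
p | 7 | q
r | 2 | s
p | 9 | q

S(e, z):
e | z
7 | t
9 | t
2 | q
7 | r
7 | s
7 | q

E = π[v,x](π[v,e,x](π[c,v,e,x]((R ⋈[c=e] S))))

Per-node cardinality:
  R → 5
  S → 6
  (R ⋈[c=e] S) → 6
  π[c,v,e,x]((R ⋈[c=e] S)) → 6
  π[v,e,x](π[c,v,e,x]((R ⋈[c=e] S))) → 6
  π[v,x](π[v,e,x](π[c,v,e,x]((R ⋈[c=e] S)))) → 6

|E| = 6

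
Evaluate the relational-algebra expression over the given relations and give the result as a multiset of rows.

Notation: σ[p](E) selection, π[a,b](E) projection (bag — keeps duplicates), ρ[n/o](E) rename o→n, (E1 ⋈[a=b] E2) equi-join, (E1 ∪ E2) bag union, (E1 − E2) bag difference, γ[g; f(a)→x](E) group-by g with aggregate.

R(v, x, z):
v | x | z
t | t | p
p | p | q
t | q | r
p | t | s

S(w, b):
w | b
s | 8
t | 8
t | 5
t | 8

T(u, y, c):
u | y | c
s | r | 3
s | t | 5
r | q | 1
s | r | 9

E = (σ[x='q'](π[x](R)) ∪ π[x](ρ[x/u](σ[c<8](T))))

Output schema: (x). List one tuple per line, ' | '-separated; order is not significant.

Row counts bottom-up:
  R → 4
  π[x](R) → 4
  σ[x='q'](π[x](R)) → 1
  T → 4
  σ[c<8](T) → 3
  ρ[x/u](σ[c<8](T)) → 3
  π[x](ρ[x/u](σ[c<8](T))) → 3
  (σ[x='q'](π[x](R)) ∪ π[x](ρ[x/u](σ[c<8](T)))) → 4

== RESULT ==
x
q
r
s
s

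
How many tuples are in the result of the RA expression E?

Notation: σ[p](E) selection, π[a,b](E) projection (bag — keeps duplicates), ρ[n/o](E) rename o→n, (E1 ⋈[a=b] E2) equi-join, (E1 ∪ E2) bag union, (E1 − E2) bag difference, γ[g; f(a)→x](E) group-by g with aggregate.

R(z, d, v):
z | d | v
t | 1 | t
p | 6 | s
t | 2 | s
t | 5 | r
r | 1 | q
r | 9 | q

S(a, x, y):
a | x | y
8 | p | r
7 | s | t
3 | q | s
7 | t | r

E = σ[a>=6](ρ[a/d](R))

Subexpression sizes:
  R → 6
  ρ[a/d](R) → 6
  σ[a>=6](ρ[a/d](R)) → 2

|E| = 2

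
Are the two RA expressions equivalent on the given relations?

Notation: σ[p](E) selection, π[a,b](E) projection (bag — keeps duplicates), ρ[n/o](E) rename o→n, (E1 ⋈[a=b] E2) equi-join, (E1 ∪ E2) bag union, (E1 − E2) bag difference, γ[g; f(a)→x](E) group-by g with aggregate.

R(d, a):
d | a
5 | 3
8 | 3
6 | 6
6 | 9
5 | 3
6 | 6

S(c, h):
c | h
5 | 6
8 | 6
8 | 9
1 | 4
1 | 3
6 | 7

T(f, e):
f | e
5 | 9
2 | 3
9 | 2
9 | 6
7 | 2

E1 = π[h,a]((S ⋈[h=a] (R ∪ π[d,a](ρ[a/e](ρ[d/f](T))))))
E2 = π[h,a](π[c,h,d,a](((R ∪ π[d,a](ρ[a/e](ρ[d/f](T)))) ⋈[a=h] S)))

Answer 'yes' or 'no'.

E1 row counts bottom-up:
  S → 6
  R → 6
  T → 5
  ρ[d/f](T) → 5
  ρ[a/e](ρ[d/f](T)) → 5
  π[d,a](ρ[a/e](ρ[d/f](T))) → 5
  (R ∪ π[d,a](ρ[a/e](ρ[d/f](T)))) → 11
  (S ⋈[h=a] (R ∪ π[d,a](ρ[a/e](ρ[d/f](T))))) → 12
  π[h,a]((S ⋈[h=a] (R ∪ π[d,a](ρ[a/e](ρ[d/f](T)))))) → 12
E2 row counts bottom-up:
  R → 6
  T → 5
  ρ[d/f](T) → 5
  ρ[a/e](ρ[d/f](T)) → 5
  π[d,a](ρ[a/e](ρ[d/f](T))) → 5
  (R ∪ π[d,a](ρ[a/e](ρ[d/f](T)))) → 11
  S → 6
  ((R ∪ π[d,a](ρ[a/e](ρ[d/f](T)))) ⋈[a=h] S) → 12
  π[c,h,d,a](((R ∪ π[d,a](ρ[a/e](ρ[d/f](T)))) ⋈[a=h] S)) → 12
  π[h,a](π[c,h,d,a](((R ∪ π[d,a](ρ[a/e](ρ[d/f](T)))) ⋈[a=h] S))) → 12

E1 and E2 produce the same multiset:
h | a
3 | 3
3 | 3
3 | 3
3 | 3
6 | 6
6 | 6
6 | 6
6 | 6
6 | 6
6 | 6
9 | 9
9 | 9

yes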